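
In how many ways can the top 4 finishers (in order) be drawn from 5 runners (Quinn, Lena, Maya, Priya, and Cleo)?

120

There are 5 choices for 1st place, 4 for 2nd, and so on down to 2 for position 4.
That gives 5 × 4 × 3 × 2 = 120.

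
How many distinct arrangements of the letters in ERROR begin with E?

4

Fix E in the first position and arrange the remaining 4 letters.
Those 4 letters have R appearing 3 times, giving (4)!/(3!) = 4.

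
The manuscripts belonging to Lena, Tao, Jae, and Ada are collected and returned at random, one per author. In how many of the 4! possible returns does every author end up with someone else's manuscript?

Count assignments avoiding every fixed point. For any j of the 4 authors fixed to their own manuscript, the other 4−j can be arranged in (4−j)! ways.
By inclusion–exclusion this is Σ_{j=0}^{4} (−1)^j C(4,j)·(4−j)!.
Computing: 24 − 24 + 12 − 4 + 1 = 9.

9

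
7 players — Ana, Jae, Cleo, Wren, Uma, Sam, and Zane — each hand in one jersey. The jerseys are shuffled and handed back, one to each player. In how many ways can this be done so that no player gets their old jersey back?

1854

Count assignments avoiding every fixed point. For any j of the 7 players fixed to their old jersey, the other 7−j can be arranged in (7−j)! ways.
By inclusion–exclusion this is Σ_{j=0}^{7} (−1)^j C(7,j)·(7−j)!.
Computing: 5040 − 5040 + 2520 − 840 + 210 − 42 + 7 − 1 = 1854.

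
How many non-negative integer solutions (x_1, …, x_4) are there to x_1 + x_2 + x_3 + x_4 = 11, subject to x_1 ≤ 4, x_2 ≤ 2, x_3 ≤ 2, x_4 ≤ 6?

Without the upper bounds there are C(14,3) = 364 ways to split 11 among 4 variables.
Subtract solutions that violate a single cap (substitute x_i' = x_i − (cap_i+1)): x_1 ≥ 5 gives C(9,3) = 84; x_2 ≥ 3 gives C(11,3) = 165; x_3 ≥ 3 gives C(11,3) = 165; x_4 ≥ 7 gives C(7,3) = 35. Together 449.
Add back pairs where two caps are both exceeded: 20 + 20 + 0 + 56 + 4 + 4 = 104.
Subtract triples: 1 + 0 + 0 + 0 = 1.
By inclusion–exclusion the count is 364 − 449 + 104 − 1 = 18.

18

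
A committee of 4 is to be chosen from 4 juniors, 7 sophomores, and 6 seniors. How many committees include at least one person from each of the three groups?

Unrestricted: C(17,4) = 2380 ways to pick any 4 of the 17.
Subtract selections that omit an entire group: no juniors → C(13,4) = 715; no sophomores → C(10,4) = 210; no seniors → C(11,4) = 330.
Add back selections omitting two groups (i.e. drawn from a single group): C(4,4) + C(7,4) + C(6,4) = 51.
By inclusion–exclusion: 2380 − 1255 + 51 = 1176.

1176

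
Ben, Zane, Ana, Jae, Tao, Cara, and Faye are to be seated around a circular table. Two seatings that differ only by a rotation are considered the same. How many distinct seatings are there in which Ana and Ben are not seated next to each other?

480

All circular seatings of 7 people number (6)! = 720.
Seatings with Ana beside Ben: treat them as a block with 2 internal orders, giving 2 × (5)! = 240.
Subtracting, 720 − 240 = 480.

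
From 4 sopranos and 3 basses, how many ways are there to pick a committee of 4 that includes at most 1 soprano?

Split by how many sopranos are chosen (0 through 1).
Sum: C(4,0)·C(3,4) + C(4,1)·C(3,3) = 0 + 4 = 4.

4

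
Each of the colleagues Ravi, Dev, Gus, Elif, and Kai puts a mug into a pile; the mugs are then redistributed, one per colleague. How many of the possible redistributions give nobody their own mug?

Count assignments avoiding every fixed point. For any j of the 5 colleagues fixed to their own mug, the other 5−j can be arranged in (5−j)! ways.
By inclusion–exclusion this is Σ_{j=0}^{5} (−1)^j C(5,j)·(5−j)!.
Computing: 120 − 120 + 60 − 20 + 5 − 1 = 44.

44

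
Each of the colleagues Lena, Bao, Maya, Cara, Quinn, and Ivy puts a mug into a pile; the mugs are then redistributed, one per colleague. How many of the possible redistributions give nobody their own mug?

265

Count assignments avoiding every fixed point. For any j of the 6 colleagues fixed to their own mug, the other 6−j can be arranged in (6−j)! ways.
By inclusion–exclusion this is Σ_{j=0}^{6} (−1)^j C(6,j)·(6−j)!.
Computing: 720 − 720 + 360 − 120 + 30 − 6 + 1 = 265.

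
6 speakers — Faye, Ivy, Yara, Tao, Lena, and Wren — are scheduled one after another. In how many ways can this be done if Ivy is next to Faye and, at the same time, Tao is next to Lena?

96

Treat {Ivy,Faye} as one block (2 orders) and {Tao,Lena} as another (2 orders).
That leaves 4 units to arrange: 2 × 2 × 4! = 4 × 24 = 96.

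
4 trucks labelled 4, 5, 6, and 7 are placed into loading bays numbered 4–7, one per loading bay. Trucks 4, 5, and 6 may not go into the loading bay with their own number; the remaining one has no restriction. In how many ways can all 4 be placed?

11

Let Aᵢ (for i ∈ {4, 5, 6}) be the placements that put truck i in its forbidden loading bay. Any j of these fix j positions, leaving (4−j)! ways to fill the rest, and there are C(3,j) ways to pick which j.
By inclusion–exclusion, the number of valid placements is Σ_{j=0}^{3} (−1)^j C(3,j)·(4−j)!.
Computing: 24 − 18 + 6 − 1 = 11.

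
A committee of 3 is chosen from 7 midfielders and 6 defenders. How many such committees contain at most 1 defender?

161

Split by how many defenders are chosen (0 through 1).
Sum: C(6,0)·C(7,3) + C(6,1)·C(7,2) = 35 + 126 = 161.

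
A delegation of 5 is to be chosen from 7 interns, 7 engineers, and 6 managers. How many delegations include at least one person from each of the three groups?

Unrestricted: C(20,5) = 15504 ways to pick any 5 of the 20.
Subtract selections that omit an entire group: no interns → C(13,5) = 1287; no engineers → C(13,5) = 1287; no managers → C(14,5) = 2002.
Add back selections omitting two groups (i.e. drawn from a single group): C(7,5) + C(7,5) + C(6,5) = 48.
By inclusion–exclusion: 15504 − 4576 + 48 = 10976.

10976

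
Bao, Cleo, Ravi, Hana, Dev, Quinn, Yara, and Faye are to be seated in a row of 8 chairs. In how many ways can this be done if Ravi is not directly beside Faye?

30240

Of the 8! = 40320 arrangements, those with Ravi and Faye adjacent number 2 × 7! = 10080 (treat the pair as a block with 2 internal orders).
So 40320 − 10080 = 30240 arrangements keep them apart.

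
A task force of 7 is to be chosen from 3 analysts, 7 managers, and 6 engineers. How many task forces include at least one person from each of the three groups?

9569

Unrestricted: C(16,7) = 11440 ways to pick any 7 of the 16.
Selections missing a whole group: no analysts → C(13,7) = 1716; no managers → C(9,7) = 36; no engineers → C(10,7) = 120.
Add back selections omitting two groups (i.e. drawn from a single group): C(3,7) + C(7,7) + C(6,7) = 1.
By inclusion–exclusion: 11440 − 1872 + 1 = 9569.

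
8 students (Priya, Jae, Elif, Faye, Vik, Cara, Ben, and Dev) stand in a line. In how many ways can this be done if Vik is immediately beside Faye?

Place the 6 others and the Vik-Faye pair as 7 objects in a line; the pair has 2 internal arrangements.
That gives 2 × 7! = 2 × 5040 = 10080.

10080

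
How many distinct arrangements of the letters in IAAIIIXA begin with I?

Fix I in the first position and arrange the remaining 7 letters.
Those 7 letters have A appearing 3 times and I appearing 3 times, giving (7)!/(3!·3!) = 140.

140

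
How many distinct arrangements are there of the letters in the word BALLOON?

1260

The 7 letters of BALLOON have repeats: L appearing twice and O appearing twice.
So there are 7! / (2!·2!) = 1260 distinguishable arrangements.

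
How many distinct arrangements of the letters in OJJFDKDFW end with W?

5040

With the last slot taken by W, it remains to arrange the other 8 letters (OJJFDKDF).
Those 8 letters have D appearing twice, F appearing twice, and J appearing twice, giving (8)!/(2!·2!·2!) = 5040.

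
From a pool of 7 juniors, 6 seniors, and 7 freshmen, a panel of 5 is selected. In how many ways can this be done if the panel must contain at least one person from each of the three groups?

10976

With no constraint there are C(20,5) = 15504 possible selections.
Selections missing a whole group: no juniors → C(13,5) = 1287; no seniors → C(14,5) = 2002; no freshmen → C(13,5) = 1287.
Add back selections omitting two groups (i.e. drawn from a single group): C(7,5) + C(6,5) + C(7,5) = 48.
By inclusion–exclusion: 15504 − 4576 + 48 = 10976.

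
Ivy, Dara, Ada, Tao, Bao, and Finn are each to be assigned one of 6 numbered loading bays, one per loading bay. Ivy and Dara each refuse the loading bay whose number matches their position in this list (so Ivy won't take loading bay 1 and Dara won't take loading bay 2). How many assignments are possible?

504

Let Aᵢ (for i ∈ {1, 2}) be the placements that put person i in their forbidden loading bay. Any j of these fix j positions, leaving (6−j)! ways to fill the rest, and there are C(2,j) ways to pick which j.
By inclusion–exclusion, the number of valid placements is Σ_{j=0}^{2} (−1)^j C(2,j)·(6−j)!.
Computing: 720 − 240 + 24 = 504.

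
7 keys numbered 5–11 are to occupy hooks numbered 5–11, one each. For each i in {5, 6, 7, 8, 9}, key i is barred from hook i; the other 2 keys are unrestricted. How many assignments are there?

Let Aᵢ (for 5 ≤ i ≤ 9) be the placements that put key i in its forbidden hook. Any j of these fix j positions, leaving (7−j)! ways to fill the rest, and there are C(5,j) ways to pick which j.
By inclusion–exclusion, the number of valid placements is Σ_{j=0}^{5} (−1)^j C(5,j)·(7−j)!.
Computing: 5040 − 3600 + 1200 − 240 + 30 − 2 = 2428.

2428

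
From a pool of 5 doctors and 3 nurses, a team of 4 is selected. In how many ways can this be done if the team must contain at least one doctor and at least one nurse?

With no constraint there are C(8,4) = 70 possible selections.
Selections missing a whole group: no doctors → C(3,4) = 0; no nurses → C(5,4) = 5.
Both groups omitted at once is impossible, so 70 − 5 = 65.

65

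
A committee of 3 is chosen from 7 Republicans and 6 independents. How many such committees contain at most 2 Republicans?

Split by how many Republicans are chosen (0 through 2).
Sum: C(7,0)·C(6,3) + C(7,1)·C(6,2) + C(7,2)·C(6,1) = 20 + 105 + 126 = 251.

251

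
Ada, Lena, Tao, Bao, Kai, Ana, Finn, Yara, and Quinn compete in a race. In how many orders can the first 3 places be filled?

504

This is an ordered selection of 3 from 9: P(9,3).
That gives 9 × 8 × 7 = 504.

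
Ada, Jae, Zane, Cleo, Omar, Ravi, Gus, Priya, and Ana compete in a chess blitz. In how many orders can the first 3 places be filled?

This is an ordered selection of 3 from 9: P(9,3).
That gives 9 × 8 × 7 = 504.

504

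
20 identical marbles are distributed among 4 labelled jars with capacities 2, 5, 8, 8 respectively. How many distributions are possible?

By stars and bars, unrestricted non-negative solutions to x_1+…+x_4 = 20 number C(20+3,3) = 1771.
Subtract solutions that violate a single cap (substitute x_i' = x_i − (cap_i+1)): x_1 ≥ 3 gives C(20,3) = 1140; x_2 ≥ 6 gives C(17,3) = 680; x_3 ≥ 9 gives C(14,3) = 364; x_4 ≥ 9 gives C(14,3) = 364. Together 2548.
Add back pairs where two caps are both exceeded: 364 + 165 + 165 + 56 + 56 + 10 = 816.
Subtract triples: 10 + 10 + 0 + 0 = 20.
By inclusion–exclusion the count is 1771 − 2548 + 816 − 20 = 19.

19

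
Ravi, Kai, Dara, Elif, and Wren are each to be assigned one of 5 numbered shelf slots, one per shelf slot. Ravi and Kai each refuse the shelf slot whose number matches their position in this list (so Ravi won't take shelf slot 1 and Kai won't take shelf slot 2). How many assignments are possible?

Let Aᵢ (for i ∈ {1, 2}) be the placements that put person i in their forbidden shelf slot. Any j of these fix j positions, leaving (5−j)! ways to fill the rest, and there are C(2,j) ways to pick which j.
By inclusion–exclusion, the number of valid placements is Σ_{j=0}^{2} (−1)^j C(2,j)·(5−j)!.
Computing: 120 − 48 + 6 = 78.

78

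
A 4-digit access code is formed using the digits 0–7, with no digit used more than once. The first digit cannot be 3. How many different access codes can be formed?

1470

The first digit has 8−1 = 7 choices (anything except 3).
The remaining 3 digits are filled from the other 7 symbols without repetition: 7 × 6 × 5 = 210.
Total: 7 × 210 = 1470.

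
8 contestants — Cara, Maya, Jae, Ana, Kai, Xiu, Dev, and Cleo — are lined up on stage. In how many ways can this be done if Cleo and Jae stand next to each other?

Place the 6 others and the Cleo-Jae pair as 7 objects in a line; the pair has 2 internal arrangements.
That gives 2 × 7! = 2 × 5040 = 10080.

10080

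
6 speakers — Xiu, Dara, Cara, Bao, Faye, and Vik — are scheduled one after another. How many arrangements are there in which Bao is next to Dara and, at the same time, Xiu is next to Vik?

Treat {Bao,Dara} as one block (2 orders) and {Xiu,Vik} as another (2 orders).
That leaves 4 units to arrange: 2 × 2 × 4! = 4 × 24 = 96.

96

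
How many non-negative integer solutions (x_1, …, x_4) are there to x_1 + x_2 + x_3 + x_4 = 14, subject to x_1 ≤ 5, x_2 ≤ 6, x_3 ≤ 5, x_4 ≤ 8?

Without the upper bounds there are C(17,3) = 680 ways to split 14 among 4 variables.
Subtract solutions that violate a single cap (substitute x_i' = x_i − (cap_i+1)): x_1 ≥ 6 gives C(11,3) = 165; x_2 ≥ 7 gives C(10,3) = 120; x_3 ≥ 6 gives C(11,3) = 165; x_4 ≥ 9 gives C(8,3) = 56. Together 506.
Add back pairs where two caps are both exceeded: 4 + 10 + 0 + 4 + 0 + 0 = 18.
By inclusion–exclusion the count is 680 − 506 + 18 = 192.

192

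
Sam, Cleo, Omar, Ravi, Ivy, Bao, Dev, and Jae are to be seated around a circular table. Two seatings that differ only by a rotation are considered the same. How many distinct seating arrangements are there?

5040

Seat Sam anywhere (absorbing the rotational symmetry), then permute the other 7: (7)! = 5040.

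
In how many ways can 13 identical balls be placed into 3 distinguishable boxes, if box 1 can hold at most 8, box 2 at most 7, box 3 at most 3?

18

By stars and bars, unrestricted non-negative solutions to x_1+…+x_3 = 13 number C(13+2,2) = 105.
Subtract solutions that violate a single cap (substitute x_i' = x_i − (cap_i+1)): x_1 ≥ 9 gives C(6,2) = 15; x_2 ≥ 8 gives C(7,2) = 21; x_3 ≥ 4 gives C(11,2) = 55. Together 91.
Add back pairs where two caps are both exceeded: 0 + 1 + 3 = 4.
By inclusion–exclusion the count is 105 − 91 + 4 = 18.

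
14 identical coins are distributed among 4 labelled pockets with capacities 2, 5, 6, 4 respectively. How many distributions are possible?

19

By stars and bars, unrestricted non-negative solutions to x_1+…+x_4 = 14 number C(14+3,3) = 680.
Subtract solutions that violate a single cap (substitute x_i' = x_i − (cap_i+1)): x_1 ≥ 3 gives C(14,3) = 364; x_2 ≥ 6 gives C(11,3) = 165; x_3 ≥ 7 gives C(10,3) = 120; x_4 ≥ 5 gives C(12,3) = 220. Together 869.
Add back pairs where two caps are both exceeded: 56 + 35 + 84 + 4 + 20 + 10 = 209.
Subtract triples: 0 + 1 + 0 + 0 = 1.
By inclusion–exclusion the count is 680 − 869 + 209 − 1 = 19.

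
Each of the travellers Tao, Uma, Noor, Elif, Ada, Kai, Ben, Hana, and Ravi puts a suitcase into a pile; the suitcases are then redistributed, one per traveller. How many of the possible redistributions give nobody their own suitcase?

Let Aᵢ be the assignments in which traveller i gets their own suitcase. We want the size of the complement of A₁∪…∪A_9.
By inclusion–exclusion this is Σ_{j=0}^{9} (−1)^j C(9,j)·(9−j)!.
Computing: 362880 − 362880 + 181440 − 60480 + 15120 − 3024 + 504 − 72 + 9 − 1 = 133496.

133496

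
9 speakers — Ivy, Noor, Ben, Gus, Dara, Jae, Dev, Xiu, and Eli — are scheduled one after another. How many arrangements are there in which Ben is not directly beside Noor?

282240

There are 9! = 362880 arrangements in all. If Ben and Noor are adjacent, merging them into one block gives 2·(8)! = 80640 arrangements.
Complementary counting: 362880 − 80640 = 282240.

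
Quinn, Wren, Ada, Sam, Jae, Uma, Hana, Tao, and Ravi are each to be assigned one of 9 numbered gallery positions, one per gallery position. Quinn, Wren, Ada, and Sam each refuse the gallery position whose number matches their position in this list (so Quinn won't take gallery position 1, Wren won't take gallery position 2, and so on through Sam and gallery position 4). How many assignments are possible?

229080

Let Aᵢ (for 1 ≤ i ≤ 4) be the placements that put person i in their forbidden gallery position. Any j of these fix j positions, leaving (9−j)! ways to fill the rest, and there are C(4,j) ways to pick which j.
By inclusion–exclusion, the number of valid placements is Σ_{j=0}^{4} (−1)^j C(4,j)·(9−j)!.
Computing: 362880 − 161280 + 30240 − 2880 + 120 = 229080.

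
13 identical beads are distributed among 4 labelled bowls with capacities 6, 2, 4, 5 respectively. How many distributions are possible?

31

Without the upper bounds there are C(16,3) = 560 ways to split 13 among 4 bowls.
Subtract solutions that violate a single cap (substitute x_i' = x_i − (cap_i+1)): x_1 ≥ 7 gives C(9,3) = 84; x_2 ≥ 3 gives C(13,3) = 286; x_3 ≥ 5 gives C(11,3) = 165; x_4 ≥ 6 gives C(10,3) = 120. Together 655.
Add back pairs where two caps are both exceeded: 20 + 4 + 1 + 56 + 35 + 10 = 126.
By inclusion–exclusion the count is 560 − 655 + 126 = 31.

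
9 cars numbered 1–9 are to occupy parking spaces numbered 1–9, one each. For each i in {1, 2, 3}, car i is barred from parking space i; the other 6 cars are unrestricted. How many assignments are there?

Let Aᵢ (for i ∈ {1, 2, 3}) be the placements that put car i in its forbidden parking space. Any j of these fix j positions, leaving (9−j)! ways to fill the rest, and there are C(3,j) ways to pick which j.
By inclusion–exclusion, the number of valid placements is Σ_{j=0}^{3} (−1)^j C(3,j)·(9−j)!.
Computing: 362880 − 120960 + 15120 − 720 = 256320.

256320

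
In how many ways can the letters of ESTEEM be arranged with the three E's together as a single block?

24

Treat the 3 copies of E as a single block. The multiset to arrange is then {EEE, M, S, T}, 4 items in all.
All 4 items are distinct, so there are (4)! = 24 arrangements.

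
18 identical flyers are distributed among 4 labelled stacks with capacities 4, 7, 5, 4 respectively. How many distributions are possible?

10

By stars and bars, unrestricted non-negative solutions to x_1+…+x_4 = 18 number C(18+3,3) = 1330.
Subtract solutions that violate a single cap (substitute x_i' = x_i − (cap_i+1)): x_1 ≥ 5 gives C(16,3) = 560; x_2 ≥ 8 gives C(13,3) = 286; x_3 ≥ 6 gives C(15,3) = 455; x_4 ≥ 5 gives C(16,3) = 560. Together 1861.
Add back pairs where two caps are both exceeded: 56 + 120 + 165 + 35 + 56 + 120 = 552.
Subtract triples: 0 + 1 + 10 + 0 = 11.
By inclusion–exclusion the count is 1330 − 1861 + 552 − 11 = 10.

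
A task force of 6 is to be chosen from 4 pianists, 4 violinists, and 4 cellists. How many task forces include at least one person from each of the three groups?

840

Unrestricted: C(12,6) = 924 ways to pick any 6 of the 12.
Subtract selections that omit an entire group: no pianists → C(8,6) = 28; no violinists → C(8,6) = 28; no cellists → C(8,6) = 28.
Add back selections omitting two groups (i.e. drawn from a single group): C(4,6) + C(4,6) + C(4,6) = 0.
By inclusion–exclusion: 924 − 84 + 0 = 840.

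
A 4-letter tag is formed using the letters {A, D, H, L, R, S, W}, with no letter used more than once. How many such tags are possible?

Choose and order 4 of the 7 symbols: the first letter has 7 options, the next 6, then 5, 4.
That product is 7 × 6 × 5 × 4 = 840.

840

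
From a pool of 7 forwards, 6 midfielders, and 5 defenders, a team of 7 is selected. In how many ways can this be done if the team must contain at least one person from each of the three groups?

28987

Total 7-person selections from all 18: C(18,7) = 31824.
Subtract selections that omit an entire group: no forwards → C(11,7) = 330; no midfielders → C(12,7) = 792; no defenders → C(13,7) = 1716.
Add back selections omitting two groups (i.e. drawn from a single group): C(7,7) + C(6,7) + C(5,7) = 1.
By inclusion–exclusion: 31824 − 2838 + 1 = 28987.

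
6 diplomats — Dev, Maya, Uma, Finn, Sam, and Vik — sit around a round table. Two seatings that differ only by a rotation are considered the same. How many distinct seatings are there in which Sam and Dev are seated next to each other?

Glue Sam and Dev into a block (2 internal orders). Seating 5 units around a circle gives (4)! arrangements.
So 2 × (4)! = 2 × 24 = 48.

48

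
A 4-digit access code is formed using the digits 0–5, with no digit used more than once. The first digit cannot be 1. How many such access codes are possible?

The first digit has 6−1 = 5 choices (anything except 1).
The remaining 3 digits are filled from the other 5 symbols without repetition: 5 × 4 × 3 = 60.
Total: 5 × 60 = 300.

300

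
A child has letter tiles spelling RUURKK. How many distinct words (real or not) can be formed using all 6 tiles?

The 6 letters of RUURKK have repeats: K appearing twice, R appearing twice, and U appearing twice.
The number of distinct arrangements is 6!/(2!·2!·2!) = 720/8 = 90.

90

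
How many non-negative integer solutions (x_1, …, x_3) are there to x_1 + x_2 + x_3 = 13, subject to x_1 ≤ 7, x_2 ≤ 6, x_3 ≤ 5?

Ignoring the caps, the number of non-negative solutions to x_1+…+x_3 = 13 is C(15,2) = 105.
Subtract solutions that violate a single cap (substitute x_i' = x_i − (cap_i+1)): x_1 ≥ 8 gives C(7,2) = 21; x_2 ≥ 7 gives C(8,2) = 28; x_3 ≥ 6 gives C(9,2) = 36. Together 85.
Add back pairs where two caps are both exceeded: 0 + 0 + 1 = 1.
By inclusion–exclusion the count is 105 − 85 + 1 = 21.

21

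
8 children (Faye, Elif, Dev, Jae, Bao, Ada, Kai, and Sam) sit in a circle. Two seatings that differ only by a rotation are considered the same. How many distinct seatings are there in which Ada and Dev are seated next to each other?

1440

Glue Ada and Dev into a block (2 internal orders). Seating 7 units around a circle gives (6)! arrangements.
So 2 × (6)! = 2 × 720 = 1440.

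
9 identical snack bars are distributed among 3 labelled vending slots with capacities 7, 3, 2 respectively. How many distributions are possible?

9

By stars and bars, unrestricted non-negative solutions to x_1+…+x_3 = 9 number C(9+2,2) = 55.
Subtract solutions that violate a single cap (substitute x_i' = x_i − (cap_i+1)): x_1 ≥ 8 gives C(3,2) = 3; x_2 ≥ 4 gives C(7,2) = 21; x_3 ≥ 3 gives C(8,2) = 28. Together 52.
Add back pairs where two caps are both exceeded: 0 + 0 + 6 = 6.
By inclusion–exclusion the count is 55 − 52 + 6 = 9.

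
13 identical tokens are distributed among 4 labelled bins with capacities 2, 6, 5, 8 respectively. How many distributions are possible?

Without the upper bounds there are C(16,3) = 560 ways to split 13 among 4 bins.
Subtract solutions that violate a single cap (substitute x_i' = x_i − (cap_i+1)): x_1 ≥ 3 gives C(13,3) = 286; x_2 ≥ 7 gives C(9,3) = 84; x_3 ≥ 6 gives C(10,3) = 120; x_4 ≥ 9 gives C(7,3) = 35. Together 525.
Add back pairs where two caps are both exceeded: 20 + 35 + 4 + 1 + 0 + 0 = 60.
By inclusion–exclusion the count is 560 − 525 + 60 = 95.

95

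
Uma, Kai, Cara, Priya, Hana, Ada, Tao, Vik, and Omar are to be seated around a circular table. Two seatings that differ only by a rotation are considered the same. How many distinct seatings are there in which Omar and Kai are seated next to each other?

10080

Treat {Omar, Kai} as one unit (2 internal orders) and seat the resulting 8 units around the table: (7)! circular arrangements.
So 2 × (7)! = 2 × 5040 = 10080.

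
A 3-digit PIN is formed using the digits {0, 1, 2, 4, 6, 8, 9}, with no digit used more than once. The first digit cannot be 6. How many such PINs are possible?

180

The first digit has 7−1 = 6 choices (anything except 6).
The remaining 2 digits are filled from the other 6 symbols without repetition: 6 × 5 = 30.
Total: 6 × 30 = 180.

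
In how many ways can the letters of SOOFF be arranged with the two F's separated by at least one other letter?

Total arrangements of SOOFF: 5!/(2!·2!) = 30.
If the two F's are adjacent, glue them into one block, leaving 4 items to arrange: (4)!/(2!) = 12 ways.
Subtracting, 30 − 12 = 18 arrangements keep the F's apart.

18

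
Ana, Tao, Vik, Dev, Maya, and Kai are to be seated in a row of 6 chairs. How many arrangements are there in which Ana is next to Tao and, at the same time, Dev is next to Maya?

Treat {Ana,Tao} as one block (2 orders) and {Dev,Maya} as another (2 orders).
That leaves 4 units to arrange: 2 × 2 × 4! = 4 × 24 = 96.

96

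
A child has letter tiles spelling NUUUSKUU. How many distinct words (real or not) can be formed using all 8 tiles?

336

The 8 letters of NUUUSKUU have repeats: U appearing 5 times.
So there are 8! / (5!) = 336 distinguishable arrangements.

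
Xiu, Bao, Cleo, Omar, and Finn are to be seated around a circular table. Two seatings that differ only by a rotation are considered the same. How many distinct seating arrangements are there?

24

Fix one person's seat to break rotational symmetry; the remaining 4 people can be arranged in (4)! = 24 ways.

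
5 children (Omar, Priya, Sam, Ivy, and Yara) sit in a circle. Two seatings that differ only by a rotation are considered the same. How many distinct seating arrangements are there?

Seat Omar anywhere (absorbing the rotational symmetry), then permute the other 4: (4)! = 24.

24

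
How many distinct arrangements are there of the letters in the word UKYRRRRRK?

Letter multiplicities in UKYRRRRRK: K×2, R×5, U×1, Y×1.
Dividing 9! = 362880 by 5!·2! = 240 for the repeated letters gives 1512.

1512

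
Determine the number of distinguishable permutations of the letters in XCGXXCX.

The 7 letters of XCGXXCX have repeats: C appearing twice and X appearing 4 times.
Dividing 7! = 5040 by 4!·2! = 48 for the repeated letters gives 105.

105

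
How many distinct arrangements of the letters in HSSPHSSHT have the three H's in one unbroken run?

210

Treat the 3 copies of H as a single block. The multiset to arrange is then {HHH, P, S, S, S, S, T}, 7 items in all.
That gives (7)!/(4!) = 210 arrangements.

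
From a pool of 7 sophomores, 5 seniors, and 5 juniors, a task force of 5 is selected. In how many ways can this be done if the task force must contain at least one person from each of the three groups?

Unrestricted: C(17,5) = 6188 ways to pick any 5 of the 17.
Selections missing a whole group: no sophomores → C(10,5) = 252; no seniors → C(12,5) = 792; no juniors → C(12,5) = 792.
Add back selections omitting two groups (i.e. drawn from a single group): C(7,5) + C(5,5) + C(5,5) = 23.
By inclusion–exclusion: 6188 − 1836 + 23 = 4375.

4375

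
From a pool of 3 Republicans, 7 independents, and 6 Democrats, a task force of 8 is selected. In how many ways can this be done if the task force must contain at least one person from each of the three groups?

11529

With no constraint there are C(16,8) = 12870 possible selections.
Subtract selections that omit an entire group: no Republicans → C(13,8) = 1287; no independents → C(9,8) = 9; no Democrats → C(10,8) = 45.
Add back selections omitting two groups (i.e. drawn from a single group): C(3,8) + C(7,8) + C(6,8) = 0.
By inclusion–exclusion: 12870 − 1341 + 0 = 11529.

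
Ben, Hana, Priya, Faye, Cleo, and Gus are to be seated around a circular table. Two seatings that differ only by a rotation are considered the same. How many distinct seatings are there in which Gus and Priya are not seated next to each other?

All circular seatings of 6 people number (5)! = 120.
Seatings with Gus beside Priya: treat them as a block with 2 internal orders, giving 2 × (4)! = 48.
Subtracting, 120 − 48 = 72.

72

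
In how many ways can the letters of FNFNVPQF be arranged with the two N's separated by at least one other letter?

2520

Total arrangements of FNFNVPQF: 8!/(3!·2!) = 3360.
Arrangements with the N's together: treat NN as one letter, giving (7)!/(3!) = 840.
Hence 3360 − 840 = 2520.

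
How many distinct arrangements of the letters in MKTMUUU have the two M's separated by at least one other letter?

There are 7!/(3!·2!) = 420 arrangements of MKTMUUU in total.
Arrangements with the M's together: treat MM as one letter, giving (6)!/(3!) = 120.
Hence 420 − 120 = 300.

300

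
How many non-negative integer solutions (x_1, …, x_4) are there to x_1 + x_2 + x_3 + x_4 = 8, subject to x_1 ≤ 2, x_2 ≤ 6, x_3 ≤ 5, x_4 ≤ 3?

64

By stars and bars, unrestricted non-negative solutions to x_1+…+x_4 = 8 number C(8+3,3) = 165.
Subtract solutions that violate a single cap (substitute x_i' = x_i − (cap_i+1)): x_1 ≥ 3 gives C(8,3) = 56; x_2 ≥ 7 gives C(4,3) = 4; x_3 ≥ 6 gives C(5,3) = 10; x_4 ≥ 4 gives C(7,3) = 35. Together 105.
Add back pairs where two caps are both exceeded: 0 + 0 + 4 + 0 + 0 + 0 = 4.
By inclusion–exclusion the count is 165 − 105 + 4 = 64.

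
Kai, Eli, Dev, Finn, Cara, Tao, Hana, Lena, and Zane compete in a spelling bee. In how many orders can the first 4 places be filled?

3024

This is an ordered selection of 4 from 9: P(9,4).
That gives 9 × 8 × 7 × 6 = 3024.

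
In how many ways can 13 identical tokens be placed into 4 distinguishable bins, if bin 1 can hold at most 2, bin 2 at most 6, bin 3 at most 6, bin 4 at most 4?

Ignoring the caps, the number of non-negative solutions to x_1+…+x_4 = 13 is C(16,3) = 560.
Subtract solutions that violate a single cap (substitute x_i' = x_i − (cap_i+1)): x_1 ≥ 3 gives C(13,3) = 286; x_2 ≥ 7 gives C(9,3) = 84; x_3 ≥ 7 gives C(9,3) = 84; x_4 ≥ 5 gives C(11,3) = 165. Together 619.
Add back pairs where two caps are both exceeded: 20 + 20 + 56 + 0 + 4 + 4 = 104.
By inclusion–exclusion the count is 560 − 619 + 104 = 45.

45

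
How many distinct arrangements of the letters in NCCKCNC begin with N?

30

With the first slot taken by N, it remains to arrange the other 6 letters (CCKCNC).
Those 6 letters have C appearing 4 times, giving (6)!/(4!) = 30.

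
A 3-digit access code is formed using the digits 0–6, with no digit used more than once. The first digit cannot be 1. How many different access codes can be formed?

180

The first digit has 7−1 = 6 choices (anything except 1).
The remaining 2 digits are filled from the other 6 symbols without repetition: 6 × 5 = 30.
Total: 6 × 30 = 180.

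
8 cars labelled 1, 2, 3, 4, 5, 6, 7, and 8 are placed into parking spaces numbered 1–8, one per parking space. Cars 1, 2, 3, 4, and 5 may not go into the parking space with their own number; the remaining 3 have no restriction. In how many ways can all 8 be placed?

21234

Let Aᵢ (for 1 ≤ i ≤ 5) be the placements that put car i in its forbidden parking space. Any j of these fix j positions, leaving (8−j)! ways to fill the rest, and there are C(5,j) ways to pick which j.
By inclusion–exclusion, the number of valid placements is Σ_{j=0}^{5} (−1)^j C(5,j)·(8−j)!.
Computing: 40320 − 25200 + 7200 − 1200 + 120 − 6 = 21234.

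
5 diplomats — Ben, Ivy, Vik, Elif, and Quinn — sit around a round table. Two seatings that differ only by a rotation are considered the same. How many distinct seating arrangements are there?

Fix one person's seat to break rotational symmetry; the remaining 4 people can be arranged in (4)! = 24 ways.

24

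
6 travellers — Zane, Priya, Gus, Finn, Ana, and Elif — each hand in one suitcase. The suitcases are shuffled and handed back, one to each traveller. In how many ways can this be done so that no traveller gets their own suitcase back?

265

This is the derangement count D_6: permutations of 6 items with no fixed point.
By inclusion–exclusion this is Σ_{j=0}^{6} (−1)^j C(6,j)·(6−j)!.
Computing: 720 − 720 + 360 − 120 + 30 − 6 + 1 = 265.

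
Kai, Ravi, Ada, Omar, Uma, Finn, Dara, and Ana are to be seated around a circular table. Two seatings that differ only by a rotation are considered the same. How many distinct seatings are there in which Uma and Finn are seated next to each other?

1440

Glue Uma and Finn into a block (2 internal orders). Seating 7 units around a circle gives (6)! arrangements.
So 2 × (6)! = 2 × 720 = 1440.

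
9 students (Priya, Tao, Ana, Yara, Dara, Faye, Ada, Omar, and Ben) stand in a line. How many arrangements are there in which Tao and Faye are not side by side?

There are 9! = 362880 arrangements in all. If Tao and Faye are adjacent, merging them into one block gives 2·(8)! = 80640 arrangements.
Complementary counting: 362880 − 80640 = 282240.

282240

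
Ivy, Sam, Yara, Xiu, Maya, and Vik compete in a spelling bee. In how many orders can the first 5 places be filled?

This is an ordered selection of 5 from 6: P(6,5).
That gives 6 × 5 × 4 × 3 × 2 = 720.

720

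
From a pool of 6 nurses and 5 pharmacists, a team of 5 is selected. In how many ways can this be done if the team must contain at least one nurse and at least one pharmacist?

Unrestricted: C(11,5) = 462 ways to pick any 5 of the 11.
Selections missing a whole group: no nurses → C(5,5) = 1; no pharmacists → C(6,5) = 6.
Both groups omitted at once is impossible, so 462 − 7 = 455.

455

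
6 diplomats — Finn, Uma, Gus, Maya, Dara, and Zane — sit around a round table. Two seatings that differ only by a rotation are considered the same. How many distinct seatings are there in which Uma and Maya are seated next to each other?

Treat {Uma, Maya} as one unit (2 internal orders) and seat the resulting 5 units around the table: (4)! circular arrangements.
So 2 × (4)! = 2 × 24 = 48.

48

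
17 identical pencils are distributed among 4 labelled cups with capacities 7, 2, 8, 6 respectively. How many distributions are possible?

By stars and bars, unrestricted non-negative solutions to x_1+…+x_4 = 17 number C(17+3,3) = 1140.
Subtract solutions that violate a single cap (substitute x_i' = x_i − (cap_i+1)): x_1 ≥ 8 gives C(12,3) = 220; x_2 ≥ 3 gives C(17,3) = 680; x_3 ≥ 9 gives C(11,3) = 165; x_4 ≥ 7 gives C(13,3) = 286. Together 1351.
Add back pairs where two caps are both exceeded: 84 + 1 + 10 + 56 + 120 + 4 = 275.
By inclusion–exclusion the count is 1140 − 1351 + 275 = 64.

64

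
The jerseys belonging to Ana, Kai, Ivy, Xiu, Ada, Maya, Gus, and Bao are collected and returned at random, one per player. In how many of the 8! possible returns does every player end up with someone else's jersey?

Let Aᵢ be the assignments in which player i gets their old jersey. We want the size of the complement of A₁∪…∪A_8.
By inclusion–exclusion this is Σ_{j=0}^{8} (−1)^j C(8,j)·(8−j)!.
Computing: 40320 − 40320 + 20160 − 6720 + 1680 − 336 + 56 − 8 + 1 = 14833.

14833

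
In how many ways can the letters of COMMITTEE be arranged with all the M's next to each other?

10080

Treat the 2 copies of M as a single block. The multiset to arrange is then {MM, C, E, E, I, O, T, T}, 8 items in all.
That gives (8)!/(2!·2!) = 10080 arrangements.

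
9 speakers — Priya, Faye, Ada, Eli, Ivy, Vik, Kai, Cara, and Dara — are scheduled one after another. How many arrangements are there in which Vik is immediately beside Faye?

80640

Place the 7 others and the Vik-Faye pair as 8 objects in a line; the pair has 2 internal arrangements.
That gives 2 × 8! = 2 × 40320 = 80640.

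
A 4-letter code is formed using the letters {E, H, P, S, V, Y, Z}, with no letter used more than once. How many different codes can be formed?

840

With no repetition, fill the 4 letters in order: 7 choices, then 6, down to 4.
That product is 7 × 6 × 5 × 4 = 840.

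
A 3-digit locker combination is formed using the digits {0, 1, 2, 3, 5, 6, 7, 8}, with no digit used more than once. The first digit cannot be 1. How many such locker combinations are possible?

The first digit has 8−1 = 7 choices (anything except 1).
The remaining 2 digits are filled from the other 7 symbols without repetition: 7 × 6 = 42.
Total: 7 × 42 = 294.

294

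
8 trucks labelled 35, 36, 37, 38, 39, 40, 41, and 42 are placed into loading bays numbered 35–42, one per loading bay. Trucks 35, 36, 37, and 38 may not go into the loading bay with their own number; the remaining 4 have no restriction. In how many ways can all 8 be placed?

24024

Let Aᵢ (for 35 ≤ i ≤ 38) be the placements that put truck i in its forbidden loading bay. Any j of these fix j positions, leaving (8−j)! ways to fill the rest, and there are C(4,j) ways to pick which j.
By inclusion–exclusion, the number of valid placements is Σ_{j=0}^{4} (−1)^j C(4,j)·(8−j)!.
Computing: 40320 − 20160 + 4320 − 480 + 24 = 24024.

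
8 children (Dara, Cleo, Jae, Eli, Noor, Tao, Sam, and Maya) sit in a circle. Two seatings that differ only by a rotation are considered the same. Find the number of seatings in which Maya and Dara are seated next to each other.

1440

Treat {Maya, Dara} as one unit (2 internal orders) and seat the resulting 7 units around the table: (6)! circular arrangements.
So 2 × (6)! = 2 × 720 = 1440.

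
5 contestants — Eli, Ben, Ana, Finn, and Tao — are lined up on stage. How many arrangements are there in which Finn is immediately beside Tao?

48

Glue Finn and Tao into one block (2 internal orders), leaving 4 units to arrange in a row.
So the count is 2·(4)! = 48.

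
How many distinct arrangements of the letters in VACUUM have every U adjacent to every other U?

120

Treat the 2 copies of U as a single block. The multiset to arrange is then {UU, A, C, M, V}, 5 items in all.
All 5 items are distinct, so there are (5)! = 120 arrangements.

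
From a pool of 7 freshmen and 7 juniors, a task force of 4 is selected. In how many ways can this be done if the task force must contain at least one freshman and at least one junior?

931

Total 4-person selections from all 14: C(14,4) = 1001.
Subtract selections that omit an entire group: no freshmen → C(7,4) = 35; no juniors → C(7,4) = 35.
Both groups omitted at once is impossible, so 1001 − 70 = 931.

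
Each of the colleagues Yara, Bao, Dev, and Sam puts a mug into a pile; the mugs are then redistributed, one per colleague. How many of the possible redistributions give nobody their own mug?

Count assignments avoiding every fixed point. For any j of the 4 colleagues fixed to their own mug, the other 4−j can be arranged in (4−j)! ways.
By inclusion–exclusion this is Σ_{j=0}^{4} (−1)^j C(4,j)·(4−j)!.
Computing: 24 − 24 + 12 − 4 + 1 = 9.

9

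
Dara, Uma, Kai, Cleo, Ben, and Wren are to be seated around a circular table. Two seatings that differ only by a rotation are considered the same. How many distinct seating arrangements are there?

Around a circle, 6 distinct people have 6!/6 = (5)! = 120 rotationally distinct seatings.

120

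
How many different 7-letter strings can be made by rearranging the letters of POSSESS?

210

Letter multiplicities in POSSESS: E×1, O×1, P×1, S×4.
Dividing 7! = 5040 by 4! = 24 for the repeated letters gives 210.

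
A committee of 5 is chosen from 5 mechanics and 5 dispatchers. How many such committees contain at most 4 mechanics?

251

Split by how many mechanics are chosen (0 through 4).
Sum: C(5,0)·C(5,5) + C(5,1)·C(5,4) + C(5,2)·C(5,3) + C(5,3)·C(5,2) + C(5,4)·C(5,1) = 1 + 25 + 100 + 100 + 25 = 251.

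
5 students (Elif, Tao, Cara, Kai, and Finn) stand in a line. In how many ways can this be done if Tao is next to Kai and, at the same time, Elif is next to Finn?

Treat {Tao,Kai} as one block (2 orders) and {Elif,Finn} as another (2 orders).
That leaves 3 units to arrange: 2 × 2 × 3! = 4 × 6 = 24.

24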